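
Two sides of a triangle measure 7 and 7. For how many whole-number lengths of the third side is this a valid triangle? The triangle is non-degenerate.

13

The triangle inequality gives |7 − 7| < c < 7 + 7, i.e. 0 < c < 14.
So c can be any integer from 1 to 13: 13 values.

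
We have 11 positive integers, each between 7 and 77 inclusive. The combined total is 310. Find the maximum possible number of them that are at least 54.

If k of the values are ≥ 54, the total is ≥ 54k + 7(11 − k).
Setting 54k + 7(11 − k) ≤ 310 gives 47k ≤ 233, so k ≤ 4.
k = 4 is achieved by 4 values at 54 and 7 at 7, total 265; add 45 to one value (staying below 54) to reach 310.

4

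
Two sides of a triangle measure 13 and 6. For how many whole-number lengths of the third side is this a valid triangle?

11

The triangle inequality gives |13 − 6| < c < 13 + 6, i.e. 7 < c < 19.
So c can be any integer from 8 to 18: 11 values.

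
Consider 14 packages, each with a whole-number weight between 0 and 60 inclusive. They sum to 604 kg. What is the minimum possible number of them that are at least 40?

3

Each value short of 40 is at most 39, costing at least 60 − 39 = 21 against the maximum total of 840.
We can afford to lose at most 840 − 604 = 236, so at most ⌊236/21⌋ = 11 fall short, and at least 3 are ≥ 40.
Exactly 3 works: 3 values at 60 and 11 at 39 total 609; lower one of the high values by 5 (still ≥ 40) to hit 604.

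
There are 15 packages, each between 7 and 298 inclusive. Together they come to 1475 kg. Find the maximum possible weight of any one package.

To make one package as large as possible, make the other 14 as small as possible.
The other 14 contribute at least 14 × 7 = 98, leaving at most 1475 − 98 = 1377.
But each package is capped at 298, so the maximum is 298.
Achievable: one at 298 and the other 14 totalling 1177, which fits since 14 × 7 ≤ 1177 ≤ 14 × 298.

298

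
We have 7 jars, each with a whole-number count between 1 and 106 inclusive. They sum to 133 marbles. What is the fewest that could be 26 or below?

3

If only k of them are at most 26, the other 7 − k are at least 27, so the total is at least (7 − k)·27 + k·1.
This is ≤ 133, so (7 − k)·27 + 1k ≤ 133, which gives k ≥ 3.
Exactly 3 works: 3 values at 1 and 4 at 27 total 111; raise one of the low values by 22 (still ≤ 26) to hit 133.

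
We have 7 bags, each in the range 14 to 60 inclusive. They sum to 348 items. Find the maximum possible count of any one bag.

Maximizing one value means minimizing the remaining 6.
The other 6 contribute at least 6 × 14 = 84, leaving at most 348 − 84 = 264.
But each bag is capped at 60, so the maximum is 60.
Achievable: one at 60 and the other 6 totalling 288, which fits since 6 × 14 ≤ 288 ≤ 6 × 60.

60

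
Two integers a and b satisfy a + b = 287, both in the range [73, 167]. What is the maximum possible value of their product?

With a + b fixed, ab peaks when the two are closest together.
Taking a = 143 and b = 144 (both in [73, 167]) gives ab = 20592.

20592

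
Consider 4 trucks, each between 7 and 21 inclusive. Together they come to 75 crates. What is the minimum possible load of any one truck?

12

To make one truck as small as possible, make the other 3 as large as possible.
The other 3 contribute at most 3 × 21 = 63, leaving at least 75 − 63 = 12.
Since 12 ≥ 7, this is achievable: one at 12 and 3 at 21.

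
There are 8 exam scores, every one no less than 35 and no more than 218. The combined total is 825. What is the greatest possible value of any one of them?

To make one score as large as possible, make the other 7 as small as possible.
The other 7 contribute at least 7 × 35 = 245, leaving at most 825 − 245 = 580.
But each score is capped at 218, so the maximum is 218.
Achievable: one at 218 and the other 7 totalling 607, which fits since 7 × 35 ≤ 607 ≤ 7 × 218.

218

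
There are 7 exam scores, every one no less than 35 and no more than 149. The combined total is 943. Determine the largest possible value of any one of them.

149

Maximizing one value means minimizing the remaining 6.
The other 6 contribute at least 6 × 35 = 210, leaving at most 943 − 210 = 733.
But each score is capped at 149, so the maximum is 149.
Achievable: one at 149 and the other 6 totalling 794, which fits since 6 × 35 ≤ 794 ≤ 6 × 149.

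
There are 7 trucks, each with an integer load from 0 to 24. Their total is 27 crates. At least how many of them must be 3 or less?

Let j be the number exceeding 3. Then the total is ≥ 4·j + 0·(7 − j) = 0 + 4j.
So 4j ≤ 27 and j ≤ 6; hence at least 7 − 6 = 1 are ≤ 3.
Exactly 1 works: 1 value at 0 and 6 at 4 total 24; raise one of the low values by 3 (still ≤ 3) to hit 27.

1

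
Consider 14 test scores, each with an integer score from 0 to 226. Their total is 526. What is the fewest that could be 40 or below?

Let j be the number exceeding 40. Then the total is ≥ 41·j + 0·(14 − j) = 0 + 41j.
So 41j ≤ 526 and j ≤ 12; hence at least 14 − 12 = 2 are ≤ 40.
Exactly 2 works: 2 values at 0 and 12 at 41 total 492; raise one of the low values by 34 (still ≤ 40) to hit 526.

2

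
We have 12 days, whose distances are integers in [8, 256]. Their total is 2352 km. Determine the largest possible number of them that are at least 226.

With k values at 226 or above and the rest at least 8, the sum is at least 96 + 218k.
Since the sum is 2352, we need 218k ≤ 2256, i.e. k ≤ 10.
k = 10 is achieved by 10 values at 226 and 2 at 8, total 2276; add 76 to one value (staying below 226) to reach 2352.

10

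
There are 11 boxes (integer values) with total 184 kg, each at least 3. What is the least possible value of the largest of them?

17

The average is 184/11 > 16, so not all 11 can be 16 or less; the largest is ≥ 17.
Achievable: 8 of them at 17 and 3 at 16 total 184.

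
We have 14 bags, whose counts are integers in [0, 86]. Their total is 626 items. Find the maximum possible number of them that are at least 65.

Suppose k of them are at least 65. Those contribute at least 65 each and the other 14 − k at least 0 each.
So the total is at least 65k + 0(14 − k) = 0 + 65k. This must be ≤ 626, giving k ≤ 9.
k = 9 is achieved by 9 values at 65 and 5 at 0, total 585; add 41 to one value (staying below 65) to reach 626.

9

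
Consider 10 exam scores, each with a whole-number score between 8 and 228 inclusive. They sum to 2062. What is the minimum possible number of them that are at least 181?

Each value short of 181 is at most 180, costing at least 228 − 180 = 48 against the maximum total of 2280.
We can afford to lose at most 2280 − 2062 = 218, so at most ⌊218/48⌋ = 4 fall short, and at least 6 are ≥ 181.
Exactly 6 works: 6 values at 228 and 4 at 180 total 2088; lower one of the high values by 26 (still ≥ 181) to hit 2062.

6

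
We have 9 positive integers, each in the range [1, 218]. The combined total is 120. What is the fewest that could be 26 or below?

5

Let j be the number exceeding 26. Then the total is ≥ 27·j + 1·(9 − j) = 9 + 26j.
So 26j ≤ 111 and j ≤ 4; hence at least 9 − 4 = 5 are ≤ 26.
Exactly 5 works: 5 values at 1 and 4 at 27 total 113; raise one of the low values by 7 (still ≤ 26) to hit 120.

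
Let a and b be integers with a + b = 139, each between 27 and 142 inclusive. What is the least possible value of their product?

3024

ab = a(139 − a) is concave in a, so over [27, 112] it is minimized at an endpoint.
At the endpoint a = 27, b = 139 − 27 = 112, so ab = 27 × 112 = 3024.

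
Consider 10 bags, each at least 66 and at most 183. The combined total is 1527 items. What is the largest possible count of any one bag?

183

Maximizing one value means minimizing the remaining 9.
The other 9 contribute at least 9 × 66 = 594, leaving at most 1527 − 594 = 933.
But each bag is capped at 183, so the maximum is 183.
Achievable: one at 183 and the other 9 totalling 1344, which fits since 9 × 66 ≤ 1344 ≤ 9 × 183.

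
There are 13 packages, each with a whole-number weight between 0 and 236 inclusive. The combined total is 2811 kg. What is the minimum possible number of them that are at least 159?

If only k of them are at least 159, the other 13 − k are at most 158, so the total is at most k·236 + (13 − k)·158.
This must reach 2811, so k·236 + (13 − k)·158 ≥ 2811, giving k ≥ 10.
Exactly 10 works: 10 values at 236 and 3 at 158 total 2834; lower one of the high values by 23 (still ≥ 159) to hit 2811.

10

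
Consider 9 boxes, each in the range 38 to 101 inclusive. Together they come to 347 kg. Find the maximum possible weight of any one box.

To make one box as large as possible, make the other 8 as small as possible.
The other 8 contribute at least 8 × 38 = 304, leaving at most 347 − 304 = 43.
Since 43 ≤ 101, this is achievable: one at 43 and 8 at 38.

43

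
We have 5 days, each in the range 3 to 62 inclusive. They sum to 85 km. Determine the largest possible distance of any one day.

To make one day as large as possible, make the other 4 as small as possible.
The other 4 contribute at least 4 × 3 = 12, leaving at most 85 − 12 = 73.
But each day is capped at 62, so the maximum is 62.
Achievable: one at 62 and the other 4 totalling 23, which fits since 4 × 3 ≤ 23 ≤ 4 × 62.

62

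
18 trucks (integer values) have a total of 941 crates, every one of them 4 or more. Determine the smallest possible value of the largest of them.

53

Some value must be at least ⌈941/18⌉ = 53, since 18 × 52 = 936 < 941.
Achievable: 5 of them at 53 and 13 at 52 total 941.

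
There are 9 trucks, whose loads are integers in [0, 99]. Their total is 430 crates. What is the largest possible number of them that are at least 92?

4

If k of the values are ≥ 92, the total is ≥ 92k + 0(9 − k).
Setting 92k + 0(9 − k) ≤ 430 gives 92k ≤ 430, so k ≤ 4.
k = 4 is achieved by 4 values at 92 and 5 at 0, total 368; add 62 to one value (staying below 92) to reach 430.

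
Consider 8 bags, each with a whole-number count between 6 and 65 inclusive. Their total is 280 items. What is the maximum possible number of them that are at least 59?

4

With k values at 59 or above and the rest at least 6, the sum is at least 48 + 53k.
Since the sum is 280, we need 53k ≤ 232, i.e. k ≤ 4.
k = 4 is achieved by 4 values at 59 and 4 at 6, total 260; add 20 to one value (staying below 59) to reach 280.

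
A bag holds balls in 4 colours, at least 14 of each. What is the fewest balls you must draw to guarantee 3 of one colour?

You could draw 2 of every colour without reaching 3 of any — 8 in all.
One more forces 3 of some colour, so 8 + 1 = 9.

9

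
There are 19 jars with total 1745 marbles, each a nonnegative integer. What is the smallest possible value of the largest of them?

92

Some value must be at least ⌈1745/19⌉ = 92, since 19 × 91 = 1729 < 1745.
Equality holds with 16 values of 92 and 3 values of 91.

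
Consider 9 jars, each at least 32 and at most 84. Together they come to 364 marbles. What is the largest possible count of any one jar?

84

To make one jar as large as possible, make the other 8 as small as possible.
The other 8 contribute at least 8 × 32 = 256, leaving at most 364 − 256 = 108.
But each jar is capped at 84, so the maximum is 84.
Achievable: one at 84 and the other 8 totalling 280, which fits since 8 × 32 ≤ 280 ≤ 8 × 84.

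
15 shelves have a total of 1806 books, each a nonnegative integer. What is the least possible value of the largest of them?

The average is 1806/15 > 120, so not all 15 can be 120 or less; the largest is ≥ 121.
Equality holds with 6 values of 121 and 9 values of 120.

121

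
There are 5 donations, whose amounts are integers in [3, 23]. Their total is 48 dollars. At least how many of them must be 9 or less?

1

If only k of them are at most 9, the other 5 − k are at least 10, so the total is at least (5 − k)·10 + k·3.
This is ≤ 48, so (5 − k)·10 + 3k ≤ 48, which gives k ≥ 1.
Exactly 1 works: 1 value at 3 and 4 at 10 total 43; raise one of the low values by 5 (still ≤ 9) to hit 48.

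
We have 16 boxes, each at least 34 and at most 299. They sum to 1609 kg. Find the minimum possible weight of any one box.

Minimizing one value means maximizing the remaining 15.
The other 15 can take up 15 × 299 = 4485 ≥ 1609 − 34, so one box can sit at its floor of 34.
Achievable: one at 34 and the other 15 totalling 1575, which fits since 15 × 34 ≤ 1575 ≤ 15 × 299.

34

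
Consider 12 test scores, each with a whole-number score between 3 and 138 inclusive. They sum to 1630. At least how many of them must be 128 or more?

10

If only k of them are at least 128, the other 12 − k are at most 127, so the total is at most k·138 + (12 − k)·127.
This must reach 1630, so k·138 + (12 − k)·127 ≥ 1630, giving k ≥ 10.
Exactly 10 works: 10 values at 138 and 2 at 127 total 1634; lower one of the high values by 4 (still ≥ 128) to hit 1630.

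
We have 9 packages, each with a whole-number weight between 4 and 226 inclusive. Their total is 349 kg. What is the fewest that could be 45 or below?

Let j be the number exceeding 45. Then the total is ≥ 46·j + 4·(9 − j) = 36 + 42j.
So 42j ≤ 313 and j ≤ 7; hence at least 9 − 7 = 2 are ≤ 45.
Exactly 2 works: 2 values at 4 and 7 at 46 total 330; raise one of the low values by 19 (still ≤ 45) to hit 349.

2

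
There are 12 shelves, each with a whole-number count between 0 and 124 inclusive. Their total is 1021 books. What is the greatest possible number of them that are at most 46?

Suppose k of them are at most 46. Those contribute at most 46 each and the rest at most 124 each.
So the total is at most 46k + 124(12 − k) = 1488 − 78k. This must still be ≥ 1021, so k ≤ 5.
k = 5 is achieved by 5 values at 46 and 7 at 124, total 1098; lower one of the 124's by 77 (still > 46) to reach 1021.

5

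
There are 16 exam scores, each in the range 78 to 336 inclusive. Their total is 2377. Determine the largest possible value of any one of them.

336

Maximizing one value means minimizing the remaining 15.
The other 15 contribute at least 15 × 78 = 1170, leaving at most 2377 − 1170 = 1207.
But each score is capped at 336, so the maximum is 336.
Achievable: one at 336 and the other 15 totalling 2041, which fits since 15 × 78 ≤ 2041 ≤ 15 × 336.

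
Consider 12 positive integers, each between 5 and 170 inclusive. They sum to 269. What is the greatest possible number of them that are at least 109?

2

If k of the values are ≥ 109, the total is ≥ 109k + 5(12 − k).
Setting 109k + 5(12 − k) ≤ 269 gives 104k ≤ 209, so k ≤ 2.
k = 2 is achieved by 2 values at 109 and 10 at 5, total 268; add 1 to one value (staying below 109) to reach 269.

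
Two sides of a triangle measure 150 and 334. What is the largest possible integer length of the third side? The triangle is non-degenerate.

The third side must be less than 150 + 334 = 484.
The largest integer below 484 is 483.

483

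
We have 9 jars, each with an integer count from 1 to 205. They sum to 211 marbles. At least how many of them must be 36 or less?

If only k of them are at most 36, the other 9 − k are at least 37, so the total is at least (9 − k)·37 + k·1.
This is ≤ 211, so (9 − k)·37 + 1k ≤ 211, which gives k ≥ 4.
Exactly 4 works: 4 values at 1 and 5 at 37 total 189; raise one of the low values by 22 (still ≤ 36) to hit 211.

4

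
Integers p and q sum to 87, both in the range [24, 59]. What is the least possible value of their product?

1652

Since p + q is fixed, pushing one of them to its bound minimizes the product.
At the endpoint p = 28, q = 87 − 28 = 59, so pq = 28 × 59 = 1652.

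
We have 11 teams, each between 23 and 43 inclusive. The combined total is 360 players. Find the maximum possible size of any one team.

Maximizing one value means minimizing the remaining 10.
The other 10 contribute at least 10 × 23 = 230, leaving at most 360 − 230 = 130.
But each team is capped at 43, so the maximum is 43.
Achievable: one at 43 and the other 10 totalling 317, which fits since 10 × 23 ≤ 317 ≤ 10 × 43.

43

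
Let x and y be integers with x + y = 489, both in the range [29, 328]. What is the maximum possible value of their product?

59780

xy = x(489 − x) is maximized when x is as near 489/2 as the bounds allow.
Taking x = 244 and y = 245 (both in [29, 328]) gives xy = 59780.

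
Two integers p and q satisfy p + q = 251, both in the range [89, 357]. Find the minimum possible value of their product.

14418

Since p + q is fixed, pushing one of them to its bound minimizes the product.
The extreme feasible split is p = 89, q = 162, giving pq = 14418.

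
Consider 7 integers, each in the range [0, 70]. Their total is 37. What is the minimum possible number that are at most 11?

Each value above 11 is at least 12, contributing at least 12 − 0 = 12 above the floor 0.
The sum exceeds the floor total 0 by 37, so at most ⌊37/12⌋ = 3 exceed 11, and at least 4 are ≤ 11.
Exactly 4 works: 4 values at 0 and 3 at 12 total 36; raise one of the low values by 1 (still ≤ 11) to hit 37.

4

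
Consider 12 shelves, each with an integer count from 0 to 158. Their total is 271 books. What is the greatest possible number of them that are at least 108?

With k values at 108 or above and the rest at least 0, the sum is at least 0 + 108k.
Since the sum is 271, we need 108k ≤ 271, i.e. k ≤ 2.
k = 2 is achieved by 2 values at 108 and 10 at 0, total 216; add 55 to one value (staying below 108) to reach 271.

2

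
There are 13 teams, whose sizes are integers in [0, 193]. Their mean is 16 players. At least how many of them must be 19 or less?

3

The total is 13 × 16 = 208.
Each value above 19 is at least 20, contributing at least 20 − 0 = 20 above the floor 0.
The sum exceeds the floor total 0 by 208, so at most ⌊208/20⌋ = 10 exceed 19, and at least 3 are ≤ 19.
Exactly 3 works: 3 values at 0 and 10 at 20 total 200; raise one of the low values by 8 (still ≤ 19) to hit 208.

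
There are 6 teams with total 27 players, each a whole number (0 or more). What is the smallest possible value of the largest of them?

Some value must be at least ⌈27/6⌉ = 5, since 6 × 4 = 24 < 27.
Equality holds with 3 values of 5 and 3 values of 4.

5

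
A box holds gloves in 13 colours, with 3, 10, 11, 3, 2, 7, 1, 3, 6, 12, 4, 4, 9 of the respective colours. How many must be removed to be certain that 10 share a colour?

70

In the worst case you take as many as possible of each colour without reaching 10: 3 + 9 + 9 + 3 + 2 + 7 + 1 + 3 + 6 + 9 + 4 + 4 + 9 = 69.
The next one must give 10 of some colour, so 69 + 1 = 70.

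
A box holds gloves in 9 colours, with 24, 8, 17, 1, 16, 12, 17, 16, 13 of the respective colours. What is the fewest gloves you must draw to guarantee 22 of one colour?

In the worst case you take as many as possible of each colour without reaching 22: 21 + 8 + 17 + 1 + 16 + 12 + 17 + 16 + 13 = 121.
The next one must give 22 of some colour, so 121 + 1 = 122.

122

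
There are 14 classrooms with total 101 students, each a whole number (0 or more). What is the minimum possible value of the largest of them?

Some value must be at least ⌈101/14⌉ = 8, since 14 × 7 = 98 < 101.
Achievable: 3 of them at 8 and 11 at 7 total 101.

8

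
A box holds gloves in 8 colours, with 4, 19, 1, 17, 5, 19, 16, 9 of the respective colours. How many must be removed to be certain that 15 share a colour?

In the worst case you take as many as possible of each colour without reaching 15: 4 + 14 + 1 + 14 + 5 + 14 + 14 + 9 = 75.
The next one must give 15 of some colour, so 75 + 1 = 76.

76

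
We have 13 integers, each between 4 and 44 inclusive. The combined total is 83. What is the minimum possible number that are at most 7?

Let j be the number exceeding 7. Then the total is ≥ 8·j + 4·(13 − j) = 52 + 4j.
So 4j ≤ 31 and j ≤ 7; hence at least 13 − 7 = 6 are ≤ 7.
Exactly 6 works: 6 values at 4 and 7 at 8 total 80; raise one of the low values by 3 (still ≤ 7) to hit 83.

6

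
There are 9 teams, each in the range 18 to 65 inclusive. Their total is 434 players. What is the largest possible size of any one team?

To make one team as large as possible, make the other 8 as small as possible.
The other 8 contribute at least 8 × 18 = 144, leaving at most 434 − 144 = 290.
But each team is capped at 65, so the maximum is 65.
Achievable: one at 65 and the other 8 totalling 369, which fits since 8 × 18 ≤ 369 ≤ 8 × 65.

65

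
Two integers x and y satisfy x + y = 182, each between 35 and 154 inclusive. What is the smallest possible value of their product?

For a fixed sum, xy is smallest when x and y are as far apart as possible.
The extreme feasible split is x = 35, y = 147, giving xy = 5145.

5145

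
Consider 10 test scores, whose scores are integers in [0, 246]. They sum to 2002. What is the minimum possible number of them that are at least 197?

1

Suppose at most 10 − j of them reach 197; then j values are ≤ 196 and the rest ≤ 246.
The total is then ≤ 196·j + 246·(10 − j) = 2460 − 50j. For this to be ≥ 2002 we need j ≤ 9, so at least 10 − 9 = 1 must reach 197.
Exactly 1 works: 1 value at 246 and 9 at 196 total 2010; lower one of the high values by 8 (still ≥ 197) to hit 2002.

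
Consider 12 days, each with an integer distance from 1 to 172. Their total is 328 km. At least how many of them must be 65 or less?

8

Each value above 65 is at least 66, contributing at least 66 − 1 = 65 above the floor 1.
The sum exceeds the floor total 12 by 316, so at most ⌊316/65⌋ = 4 exceed 65, and at least 8 are ≤ 65.
Exactly 8 works: 8 values at 1 and 4 at 66 total 272; raise one of the low values by 56 (still ≤ 65) to hit 328.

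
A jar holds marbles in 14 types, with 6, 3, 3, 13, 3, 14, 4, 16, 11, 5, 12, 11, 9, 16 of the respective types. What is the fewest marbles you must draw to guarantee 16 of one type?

In the worst case you take as many as possible of each type without reaching 16: 6 + 3 + 3 + 13 + 3 + 14 + 4 + 15 + 11 + 5 + 12 + 11 + 9 + 15 = 124.
The next one must give 16 of some type, so 124 + 1 = 125.

125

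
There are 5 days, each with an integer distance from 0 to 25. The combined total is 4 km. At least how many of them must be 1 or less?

3

Each value above 1 is at least 2, contributing at least 2 − 0 = 2 above the floor 0.
The sum exceeds the floor total 0 by 4, so at most ⌊4/2⌋ = 2 exceed 1, and at least 3 are ≤ 1.
Exactly 3 works: 3 values at 0 and 2 at 2 total 4.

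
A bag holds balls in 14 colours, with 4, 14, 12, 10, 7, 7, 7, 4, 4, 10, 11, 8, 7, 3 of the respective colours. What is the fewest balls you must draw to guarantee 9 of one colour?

92

In the worst case you take as many as possible of each colour without reaching 9: 4 + 8 + 8 + 8 + 7 + 7 + 7 + 4 + 4 + 8 + 8 + 8 + 7 + 3 = 91.
The next one must give 9 of some colour, so 91 + 1 = 92.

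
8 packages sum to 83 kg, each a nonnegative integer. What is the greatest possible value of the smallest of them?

The average is 83/8 < 11, so some value is ≤ 10.
Achievable: 5 of them at 10 and 3 at 11 total 83.

10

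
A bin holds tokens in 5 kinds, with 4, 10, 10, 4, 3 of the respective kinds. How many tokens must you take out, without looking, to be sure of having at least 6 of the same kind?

In the worst case you take as many as possible of each kind without reaching 6: 4 + 5 + 5 + 4 + 3 = 21.
The next one must give 6 of some kind, so 21 + 1 = 22.

22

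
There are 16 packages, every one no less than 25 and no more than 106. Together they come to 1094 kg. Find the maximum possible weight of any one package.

106

Maximizing one value means minimizing the remaining 15.
The other 15 contribute at least 15 × 25 = 375, leaving at most 1094 − 375 = 719.
But each package is capped at 106, so the maximum is 106.
Achievable: one at 106 and the other 15 totalling 988, which fits since 15 × 25 ≤ 988 ≤ 15 × 106.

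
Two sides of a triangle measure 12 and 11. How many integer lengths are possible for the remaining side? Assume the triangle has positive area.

21

The triangle inequality gives |12 − 11| < c < 12 + 11, i.e. 1 < c < 23.
So c can be any integer from 2 to 22: 21 values.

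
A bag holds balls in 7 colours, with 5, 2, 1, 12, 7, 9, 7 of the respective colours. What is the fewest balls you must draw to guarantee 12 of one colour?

43

In the worst case you take as many as possible of each colour without reaching 12: 5 + 2 + 1 + 11 + 7 + 9 + 7 = 42.
The next one must give 12 of some colour, so 42 + 1 = 43.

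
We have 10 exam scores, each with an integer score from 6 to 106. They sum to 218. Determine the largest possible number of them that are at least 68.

2

If k of the values are ≥ 68, the total is ≥ 68k + 6(10 − k).
Setting 68k + 6(10 − k) ≤ 218 gives 62k ≤ 158, so k ≤ 2.
k = 2 is achieved by 2 values at 68 and 8 at 6, total 184; add 34 to one value (staying below 68) to reach 218.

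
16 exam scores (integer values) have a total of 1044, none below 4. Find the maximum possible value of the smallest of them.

65

The average is 1044/16 < 66, so some value is ≤ 65.
Equality holds with 12 values of 65 and 4 values of 66.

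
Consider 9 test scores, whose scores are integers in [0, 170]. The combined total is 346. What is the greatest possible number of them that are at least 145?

If k of the values are ≥ 145, the total is ≥ 145k + 0(9 − k).
Setting 145k + 0(9 − k) ≤ 346 gives 145k ≤ 346, so k ≤ 2.
k = 2 is achieved by 2 values at 145 and 7 at 0, total 290; add 56 to one value (staying below 145) to reach 346.

2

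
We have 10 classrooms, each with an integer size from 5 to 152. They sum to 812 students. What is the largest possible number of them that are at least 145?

If k of the values are ≥ 145, the total is ≥ 145k + 5(10 − k).
Setting 145k + 5(10 − k) ≤ 812 gives 140k ≤ 762, so k ≤ 5.
k = 5 is achieved by 5 values at 145 and 5 at 5, total 750; add 62 to one value (staying below 145) to reach 812.

5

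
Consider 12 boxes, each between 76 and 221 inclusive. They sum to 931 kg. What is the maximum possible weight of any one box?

Maximizing one value means minimizing the remaining 11.
The other 11 contribute at least 11 × 76 = 836, leaving at most 931 − 836 = 95.
Since 95 ≤ 221, this is achievable: one at 95 and 11 at 76.

95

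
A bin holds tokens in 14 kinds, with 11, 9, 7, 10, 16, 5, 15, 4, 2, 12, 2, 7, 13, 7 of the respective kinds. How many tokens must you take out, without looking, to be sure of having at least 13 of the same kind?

113

In the worst case you take as many as possible of each kind without reaching 13: 11 + 9 + 7 + 10 + 12 + 5 + 12 + 4 + 2 + 12 + 2 + 7 + 12 + 7 = 112.
The next one must give 13 of some kind, so 112 + 1 = 113.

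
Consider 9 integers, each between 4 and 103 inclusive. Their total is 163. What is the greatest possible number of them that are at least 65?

2

If k of the values are ≥ 65, the total is ≥ 65k + 4(9 − k).
Setting 65k + 4(9 − k) ≤ 163 gives 61k ≤ 127, so k ≤ 2.
k = 2 is achieved by 2 values at 65 and 7 at 4, total 158; add 5 to one value (staying below 65) to reach 163.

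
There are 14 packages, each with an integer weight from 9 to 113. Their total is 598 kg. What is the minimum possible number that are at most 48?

3

Each value above 48 is at least 49, contributing at least 49 − 9 = 40 above the floor 9.
The sum exceeds the floor total 126 by 472, so at most ⌊472/40⌋ = 11 exceed 48, and at least 3 are ≤ 48.
Exactly 3 works: 3 values at 9 and 11 at 49 total 566; raise one of the low values by 32 (still ≤ 48) to hit 598.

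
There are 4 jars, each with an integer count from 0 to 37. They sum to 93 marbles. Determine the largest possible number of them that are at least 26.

Suppose k of them are at least 26. Those contribute at least 26 each and the other 4 − k at least 0 each.
So the total is at least 26k + 0(4 − k) = 0 + 26k. This must be ≤ 93, giving k ≤ 3.
k = 3 is achieved by 3 values at 26 and 1 at 0, total 78; add 15 to one value (staying below 26) to reach 93.

3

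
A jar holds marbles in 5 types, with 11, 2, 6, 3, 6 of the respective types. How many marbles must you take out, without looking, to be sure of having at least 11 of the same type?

In the worst case you take as many as possible of each type without reaching 11: 10 + 2 + 6 + 3 + 6 = 27.
The next one must give 11 of some type, so 27 + 1 = 28.

28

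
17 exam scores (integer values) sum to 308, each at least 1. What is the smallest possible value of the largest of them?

The average is 308/17 > 18, so not all 17 can be 18 or less; the largest is ≥ 19.
Equality holds with 2 values of 19 and 15 values of 18.

19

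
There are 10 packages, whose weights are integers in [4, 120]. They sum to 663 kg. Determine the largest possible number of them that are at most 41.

Suppose k of them are at most 41. Those contribute at most 41 each and the rest at most 120 each.
So the total is at most 41k + 120(10 − k) = 1200 − 79k. This must still be ≥ 663, so k ≤ 6.
k = 6 is achieved by 6 values at 41 and 4 at 120, total 726; lower one of the 120's by 63 (still > 41) to reach 663.

6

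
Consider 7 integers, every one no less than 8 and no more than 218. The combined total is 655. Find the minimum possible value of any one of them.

8

To make one integer as small as possible, make the other 6 as large as possible.
The other 6 can take up 6 × 218 = 1308 ≥ 655 − 8, so one integer can sit at its floor of 8.
Achievable: one at 8 and the other 6 totalling 647, which fits since 6 × 8 ≤ 647 ≤ 6 × 218.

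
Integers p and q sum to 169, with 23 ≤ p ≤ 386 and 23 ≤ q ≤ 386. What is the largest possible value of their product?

7140

pq = p(169 − p) is maximized when p is as near 169/2 as the bounds allow.
Taking p = 84 and q = 85 (both in [23, 386]) gives pq = 7140.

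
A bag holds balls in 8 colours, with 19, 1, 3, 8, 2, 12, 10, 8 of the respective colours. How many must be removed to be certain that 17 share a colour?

61

In the worst case you take as many as possible of each colour without reaching 17: 16 + 1 + 3 + 8 + 2 + 12 + 10 + 8 = 60.
The next one must give 17 of some colour, so 60 + 1 = 61.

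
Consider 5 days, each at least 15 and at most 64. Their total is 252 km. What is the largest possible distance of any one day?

Maximizing one value means minimizing the remaining 4.
The other 4 contribute at least 4 × 15 = 60, leaving at most 252 − 60 = 192.
But each day is capped at 64, so the maximum is 64.
Achievable: one at 64 and the other 4 totalling 188, which fits since 4 × 15 ≤ 188 ≤ 4 × 64.

64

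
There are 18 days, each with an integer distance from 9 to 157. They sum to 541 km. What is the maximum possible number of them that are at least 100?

With k values at 100 or above and the rest at least 9, the sum is at least 162 + 91k.
Since the sum is 541, we need 91k ≤ 379, i.e. k ≤ 4.
k = 4 is achieved by 4 values at 100 and 14 at 9, total 526; add 15 to one value (staying below 100) to reach 541.

4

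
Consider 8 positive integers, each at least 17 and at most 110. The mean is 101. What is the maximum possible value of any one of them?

110

To make one integer as large as possible, make the other 7 as small as possible.
The total is 8 × 101 = 808.
The other 7 contribute at least 7 × 17 = 119, leaving at most 808 − 119 = 689.
But each integer is capped at 110, so the maximum is 110.
Achievable: one at 110 and the other 7 totalling 698, which fits since 7 × 17 ≤ 698 ≤ 7 × 110.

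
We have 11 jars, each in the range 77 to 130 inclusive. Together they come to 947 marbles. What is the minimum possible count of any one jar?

77

Minimizing one value means maximizing the remaining 10.
The other 10 can take up 10 × 130 = 1300 ≥ 947 − 77, so one jar can sit at its floor of 77.
Achievable: one at 77 and the other 10 totalling 870, which fits since 10 × 77 ≤ 870 ≤ 10 × 130.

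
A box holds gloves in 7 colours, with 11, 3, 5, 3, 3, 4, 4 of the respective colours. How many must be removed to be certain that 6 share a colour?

28

In the worst case you take as many as possible of each colour without reaching 6: 5 + 3 + 5 + 3 + 3 + 4 + 4 = 27.
The next one must give 6 of some colour, so 27 + 1 = 28.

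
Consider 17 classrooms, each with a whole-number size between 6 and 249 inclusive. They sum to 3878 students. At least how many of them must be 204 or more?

10

Each value short of 204 is at most 203, costing at least 249 − 203 = 46 against the maximum total of 4233.
We can afford to lose at most 4233 − 3878 = 355, so at most ⌊355/46⌋ = 7 fall short, and at least 10 are ≥ 204.
Exactly 10 works: 10 values at 249 and 7 at 203 total 3911; lower one of the high values by 33 (still ≥ 204) to hit 3878.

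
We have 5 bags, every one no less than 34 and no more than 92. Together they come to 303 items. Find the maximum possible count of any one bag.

92

Maximizing one value means minimizing the remaining 4.
The other 4 contribute at least 4 × 34 = 136, leaving at most 303 − 136 = 167.
But each bag is capped at 92, so the maximum is 92.
Achievable: one at 92 and the other 4 totalling 211, which fits since 4 × 34 ≤ 211 ≤ 4 × 92.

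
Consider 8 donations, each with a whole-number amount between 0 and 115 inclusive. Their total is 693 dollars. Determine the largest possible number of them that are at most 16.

2

Each value at 16 or below falls at least 115 − 16 = 99 short of the ceiling 115.
The ceiling total is 8 × 115 = 920, and we need 693, so at most ⌊(920 − 693)/99⌋ = 2 can be that low.
k = 2 is achieved by 2 values at 16 and 6 at 115, total 722; lower one of the 115's by 29 (still > 16) to reach 693.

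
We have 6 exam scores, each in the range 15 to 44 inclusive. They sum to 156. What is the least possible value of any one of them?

Minimizing one value means maximizing the remaining 5.
The other 5 can take up 5 × 44 = 220 ≥ 156 − 15, so one score can sit at its floor of 15.
Achievable: one at 15 and the other 5 totalling 141, which fits since 5 × 15 ≤ 141 ≤ 5 × 44.

15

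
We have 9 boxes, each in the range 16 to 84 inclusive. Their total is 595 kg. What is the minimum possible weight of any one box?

To make one box as small as possible, make the other 8 as large as possible.
The other 8 can take up 8 × 84 = 672 ≥ 595 − 16, so one box can sit at its floor of 16.
Achievable: one at 16 and the other 8 totalling 579, which fits since 8 × 16 ≤ 579 ≤ 8 × 84.

16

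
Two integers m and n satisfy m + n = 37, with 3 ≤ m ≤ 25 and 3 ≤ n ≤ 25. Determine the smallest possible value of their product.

For a fixed sum, mn is smallest when m and n are as far apart as possible.
At the endpoint m = 12, n = 37 − 12 = 25, so mn = 12 × 25 = 300.

300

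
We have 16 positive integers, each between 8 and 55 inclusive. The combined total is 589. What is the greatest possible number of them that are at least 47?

11

Suppose k of them are at least 47. Those contribute at least 47 each and the other 16 − k at least 8 each.
So the total is at least 47k + 8(16 − k) = 128 + 39k. This must be ≤ 589, giving k ≤ 11.
k = 11 is achieved by 11 values at 47 and 5 at 8, total 557; add 32 to one value (staying below 47) to reach 589.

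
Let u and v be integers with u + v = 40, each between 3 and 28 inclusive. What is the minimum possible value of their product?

uv = u(40 − u) is concave in u, so over [12, 28] it is minimized at an endpoint.
At the endpoint u = 12, v = 40 − 12 = 28, so uv = 12 × 28 = 336.

336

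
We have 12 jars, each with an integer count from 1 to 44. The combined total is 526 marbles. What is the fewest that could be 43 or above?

11

Each value short of 43 is at most 42, costing at least 44 − 42 = 2 against the maximum total of 528.
We can afford to lose at most 528 − 526 = 2, so at most ⌊2/2⌋ = 1 fall short, and at least 11 are ≥ 43.
Exactly 11 works: 11 values at 44 and 1 at 42 total 526.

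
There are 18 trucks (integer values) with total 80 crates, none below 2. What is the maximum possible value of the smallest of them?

4

The average is 80/18 < 5, so some value is ≤ 4.
Achievable: 10 of them at 4 and 8 at 5 total 80.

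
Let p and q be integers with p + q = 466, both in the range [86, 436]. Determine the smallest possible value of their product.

32680

Since p + q is fixed, pushing one of them to its bound minimizes the product.
At the endpoint p = 86, q = 466 − 86 = 380, so pq = 86 × 380 = 32680.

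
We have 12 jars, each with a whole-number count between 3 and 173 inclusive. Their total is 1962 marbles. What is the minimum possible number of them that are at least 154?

If only k of them are at least 154, the other 12 − k are at most 153, so the total is at most k·173 + (12 − k)·153.
This must reach 1962, so k·173 + (12 − k)·153 ≥ 1962, giving k ≥ 7.
Exactly 7 works: 7 values at 173 and 5 at 153 total 1976; lower one of the high values by 14 (still ≥ 154) to hit 1962.

7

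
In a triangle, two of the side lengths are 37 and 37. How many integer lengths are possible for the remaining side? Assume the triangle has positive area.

The triangle inequality gives |37 − 37| < c < 37 + 37, i.e. 0 < c < 74.
So c can be any integer from 1 to 73: 73 values.

73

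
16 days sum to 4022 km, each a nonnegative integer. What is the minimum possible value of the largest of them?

The 16 values sum to 4022, so their maximum is at least ⌈4022/16⌉ = 252.
Taking 10 copies of 251 and 6 copies of 252 gives exactly 4022, so 252 is attained.

252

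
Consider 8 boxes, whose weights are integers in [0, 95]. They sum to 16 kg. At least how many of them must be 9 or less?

7

If only k of them are at most 9, the other 8 − k are at least 10, so the total is at least (8 − k)·10 + k·0.
This is ≤ 16, so (8 − k)·10 + 0k ≤ 16, which gives k ≥ 7.
Exactly 7 works: 7 values at 0 and 1 at 10 total 10; raise one of the low values by 6 (still ≤ 9) to hit 16.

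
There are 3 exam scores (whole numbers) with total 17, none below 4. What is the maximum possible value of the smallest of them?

5

The average is 17/3 < 6, so some value is ≤ 5.
Taking 1 copy of 5 and 2 copies of 6 gives exactly 17, so 5 is attained.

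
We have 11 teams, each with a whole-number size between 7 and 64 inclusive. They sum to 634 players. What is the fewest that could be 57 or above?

3

If only k of them are at least 57, the other 11 − k are at most 56, so the total is at most k·64 + (11 − k)·56.
This must reach 634, so k·64 + (11 − k)·56 ≥ 634, giving k ≥ 3.
Exactly 3 works: 3 values at 64 and 8 at 56 total 640; lower one of the high values by 6 (still ≥ 57) to hit 634.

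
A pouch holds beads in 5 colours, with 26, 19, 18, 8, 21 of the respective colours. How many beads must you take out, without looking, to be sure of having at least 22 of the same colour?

In the worst case you take as many as possible of each colour without reaching 22: 21 + 19 + 18 + 8 + 21 = 87.
The next one must give 22 of some colour, so 87 + 1 = 88.

88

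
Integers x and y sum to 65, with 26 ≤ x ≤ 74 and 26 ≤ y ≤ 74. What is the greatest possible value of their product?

1056

With x + y fixed, xy peaks when the two are closest together.
Taking x = 32 and y = 33 (both in [26, 74]) gives xy = 1056.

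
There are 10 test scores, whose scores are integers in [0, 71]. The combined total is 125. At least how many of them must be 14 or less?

If only k of them are at most 14, the other 10 − k are at least 15, so the total is at least (10 − k)·15 + k·0.
This is ≤ 125, so (10 − k)·15 + 0k ≤ 125, which gives k ≥ 2.
Exactly 2 works: 2 values at 0 and 8 at 15 total 120; raise one of the low values by 5 (still ≤ 14) to hit 125.

2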